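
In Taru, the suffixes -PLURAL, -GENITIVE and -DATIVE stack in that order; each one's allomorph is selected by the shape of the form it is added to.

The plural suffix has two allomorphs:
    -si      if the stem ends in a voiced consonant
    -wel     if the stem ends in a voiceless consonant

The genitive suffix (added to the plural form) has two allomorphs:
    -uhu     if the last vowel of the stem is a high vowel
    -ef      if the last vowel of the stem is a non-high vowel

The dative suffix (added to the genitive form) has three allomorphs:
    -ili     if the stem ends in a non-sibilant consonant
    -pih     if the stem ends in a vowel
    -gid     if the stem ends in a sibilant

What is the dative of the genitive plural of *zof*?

The final consonant of *zof* is /f/, which is voiceless, so the plural suffix is -wel, giving *zofwel*.
The plural form *zofwel* — last vowel /e/ (a non-high vowel) → -ef → *zofwelef*.
Since the final sound of the genitive form *zofwelef* is /f/ (a non-sibilant consonant), it takes -ili, giving *zofwelefili*.

zofwelefili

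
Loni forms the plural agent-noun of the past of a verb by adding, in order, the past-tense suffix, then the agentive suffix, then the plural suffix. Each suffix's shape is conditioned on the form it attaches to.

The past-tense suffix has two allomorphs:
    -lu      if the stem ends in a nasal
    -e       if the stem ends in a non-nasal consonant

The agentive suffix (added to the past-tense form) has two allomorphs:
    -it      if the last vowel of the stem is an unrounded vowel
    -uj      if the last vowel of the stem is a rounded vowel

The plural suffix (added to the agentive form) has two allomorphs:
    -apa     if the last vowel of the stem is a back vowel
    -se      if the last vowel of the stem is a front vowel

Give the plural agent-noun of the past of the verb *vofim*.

*vofim*: final consonant = /m/, a nasal → -lu → *vofimlu*.
The past-tense form *vofimlu*: last vowel = /u/, a rounded vowel → -uj → *vofimluuj*.
The agentive form *vofimluuj* — last vowel /u/ (a back vowel) → -apa → *vofimluujapa*.

vofimluujapa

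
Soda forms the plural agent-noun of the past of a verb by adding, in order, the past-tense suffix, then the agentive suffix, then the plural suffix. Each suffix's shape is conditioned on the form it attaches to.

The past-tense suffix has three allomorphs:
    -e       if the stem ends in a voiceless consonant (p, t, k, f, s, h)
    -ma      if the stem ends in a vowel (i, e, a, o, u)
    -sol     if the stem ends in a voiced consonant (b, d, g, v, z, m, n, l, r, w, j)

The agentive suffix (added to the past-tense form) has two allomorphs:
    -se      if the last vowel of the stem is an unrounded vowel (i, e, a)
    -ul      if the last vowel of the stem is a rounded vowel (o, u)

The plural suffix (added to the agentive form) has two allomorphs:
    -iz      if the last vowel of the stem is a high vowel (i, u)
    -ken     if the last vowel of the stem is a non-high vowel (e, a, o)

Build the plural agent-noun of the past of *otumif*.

otumifeseken

Since the final sound of *otumif* is /f/ (a voiceless consonant), it takes -e, giving *otumife*.
The past-tense form *otumife*: last vowel = /e/, an unrounded vowel → -se → *otumifese*.
The agentive form *otumifese*: last vowel = /e/, a non-high vowel → -ken → *otumifeseken*.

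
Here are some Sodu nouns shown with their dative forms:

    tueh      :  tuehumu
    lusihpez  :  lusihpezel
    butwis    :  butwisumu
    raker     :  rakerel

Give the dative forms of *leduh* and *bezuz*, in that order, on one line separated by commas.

Looking at the final consonant of each stem: -umu when the stem ends in a voiceless consonant (*tueh*, *butwis*); -el when the stem ends in a voiced consonant (*lusihpez*, *raker*).
*leduh* — final consonant /h/ (voiceless) → -umu → *leduhumu*.
Since the final consonant of *bezuz* is /z/ (voiced), it takes -el, giving *bezuzel*.

leduhumu, bezuzel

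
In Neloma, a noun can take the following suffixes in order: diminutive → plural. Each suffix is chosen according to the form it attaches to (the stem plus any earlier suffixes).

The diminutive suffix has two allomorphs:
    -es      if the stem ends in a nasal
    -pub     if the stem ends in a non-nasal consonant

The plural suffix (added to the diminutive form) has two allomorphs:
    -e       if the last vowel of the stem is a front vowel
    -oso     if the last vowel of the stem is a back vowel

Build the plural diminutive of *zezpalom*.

*zezpalom* — final consonant /m/ (a nasal) → -es → *zezpalomes*.
The diminutive form *zezpalomes*: last vowel = /e/, a front vowel → -e → *zezpalomese*.

zezpalomese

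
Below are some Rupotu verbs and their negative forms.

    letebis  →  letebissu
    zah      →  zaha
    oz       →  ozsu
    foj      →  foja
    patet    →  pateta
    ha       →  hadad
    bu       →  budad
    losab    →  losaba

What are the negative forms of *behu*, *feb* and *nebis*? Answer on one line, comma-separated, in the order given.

behudad, feba, nebissu

The alternation tracks the final sound of the stem — -su when the stem ends in a sibilant (*letebis*, *oz*); -a when the stem ends in a non-sibilant consonant (*zah*, *foj*, *patet*, *losab*); -dad when the stem ends in a vowel (*ha*, *bu*).
Since the final sound of *behu* is /u/ (a vowel), it takes -dad, giving *behudad*.
The final sound of *feb* is /b/, which is a non-sibilant consonant, so the suffix is -a, giving *feba*.
*nebis*: final sound = /s/, a sibilant → -su → *nebissu*.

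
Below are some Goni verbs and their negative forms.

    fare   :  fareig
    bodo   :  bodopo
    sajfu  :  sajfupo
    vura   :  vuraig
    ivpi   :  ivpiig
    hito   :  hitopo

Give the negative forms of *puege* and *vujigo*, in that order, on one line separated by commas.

puegeig, vujigopo

The suffix is conditioned by the last vowel: -po when the last vowel of the stem is a rounded vowel (*bodo*, *sajfu*, *hito*); -ig when the last vowel of the stem is an unrounded vowel (*fare*, *vura*, *ivpi*).
*puege* — last vowel /e/ (an unrounded vowel) → -ig → *puegeig*.
*vujigo*: last vowel = /o/, a rounded vowel → -po → *vujigopo*.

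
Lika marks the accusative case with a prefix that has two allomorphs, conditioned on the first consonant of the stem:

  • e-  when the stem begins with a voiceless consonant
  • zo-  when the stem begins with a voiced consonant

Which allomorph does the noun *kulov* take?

*kulov*: first consonant = /k/, voiceless → e-.

e-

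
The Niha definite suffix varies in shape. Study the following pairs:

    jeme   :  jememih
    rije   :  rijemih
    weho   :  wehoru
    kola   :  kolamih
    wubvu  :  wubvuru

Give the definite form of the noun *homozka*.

homozkamih

The alternation tracks the last vowel of the stem — -ru when the last vowel of the stem is a rounded vowel (*weho*, *wubvu*); -mih when the last vowel of the stem is an unrounded vowel (*jeme*, *rije*, *kola*).
Since the last vowel of *homozka* is /a/ (an unrounded vowel), it takes -mih, giving *homozkamih*.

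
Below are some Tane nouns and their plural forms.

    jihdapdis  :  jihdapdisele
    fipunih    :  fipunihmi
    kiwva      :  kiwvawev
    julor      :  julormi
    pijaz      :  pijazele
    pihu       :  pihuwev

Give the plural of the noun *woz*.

The suffix is conditioned by the final sound: -ele when the stem ends in a sibilant (*jihdapdis*, *pijaz*); -mi when the stem ends in a non-sibilant consonant (*fipunih*, *julor*); -wev when the stem ends in a vowel (*kiwva*, *pihu*).
*woz*: final sound = /z/, a sibilant → -ele → *wozele*.

wozele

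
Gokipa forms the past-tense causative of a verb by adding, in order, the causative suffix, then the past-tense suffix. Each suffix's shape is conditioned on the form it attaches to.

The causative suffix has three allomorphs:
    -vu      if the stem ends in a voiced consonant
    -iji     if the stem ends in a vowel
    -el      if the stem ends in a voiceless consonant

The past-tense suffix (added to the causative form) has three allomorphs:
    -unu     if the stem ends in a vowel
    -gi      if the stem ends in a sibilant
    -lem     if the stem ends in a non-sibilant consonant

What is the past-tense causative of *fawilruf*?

fawilrufellem

Since the final sound of *fawilruf* is /f/ (a voiceless consonant), it takes -el, giving *fawilrufel*.
The causative form *fawilrufel* — final sound /l/ (a non-sibilant consonant) → -lem → *fawilrufellem*.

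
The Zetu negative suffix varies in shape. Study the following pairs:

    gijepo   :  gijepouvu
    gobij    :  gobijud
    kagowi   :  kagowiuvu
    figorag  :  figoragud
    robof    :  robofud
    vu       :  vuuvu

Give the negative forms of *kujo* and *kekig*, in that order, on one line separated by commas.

kujouvu, kekigud

The suffix is conditioned by the final sound: -ud when the stem ends in a consonant (*gobij*, *figorag*, *robof*); -uvu when the stem ends in a vowel (*gijepo*, *kagowi*, *vu*).
*kujo*: final sound = /o/, a vowel → -uvu → *kujouvu*.
The final sound of *kekig* is /g/, which is a consonant, so the suffix is -ud, giving *kekigud*.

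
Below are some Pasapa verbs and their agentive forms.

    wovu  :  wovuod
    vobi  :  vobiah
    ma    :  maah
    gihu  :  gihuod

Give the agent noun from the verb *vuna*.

vunaah

The suffix is conditioned by the last vowel: -od when the last vowel of the stem is a rounded vowel (*wovu*, *gihu*); -ah when the last vowel of the stem is an unrounded vowel (*vobi*, *ma*).
*vuna*: last vowel = /a/, an unrounded vowel → -ah → *vunaah*.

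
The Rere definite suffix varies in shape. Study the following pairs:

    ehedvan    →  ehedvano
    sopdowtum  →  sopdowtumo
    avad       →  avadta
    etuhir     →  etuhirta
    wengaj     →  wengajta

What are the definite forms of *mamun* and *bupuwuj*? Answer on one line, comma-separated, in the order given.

mamuno, bupuwujta

Looking at the final consonant of each stem: -o when the stem ends in a nasal (*ehedvan*, *sopdowtum*); -ta when the stem ends in a non-nasal consonant (*avad*, *etuhir*, *wengaj*).
The final consonant of *mamun* is /n/, which is a nasal, so the suffix is -o, giving *mamuno*.
Since the final consonant of *bupuwuj* is /j/ (non-nasal), it takes -ta, giving *bupuwujta*.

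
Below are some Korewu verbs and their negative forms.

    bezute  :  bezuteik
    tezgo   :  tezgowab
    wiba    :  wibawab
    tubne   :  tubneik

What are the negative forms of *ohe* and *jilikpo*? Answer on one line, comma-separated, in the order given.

oheik, jilikpowab

The suffix is conditioned by the last vowel: -ik when the last vowel of the stem is a front vowel (*bezute*, *tubne*); -wab when the last vowel of the stem is a back vowel (*tezgo*, *wiba*).
*ohe*: last vowel = /e/, a front vowel → -ik → *oheik*.
Since the last vowel of *jilikpo* is /o/ (a back vowel), it takes -wab, giving *jilikpowab*.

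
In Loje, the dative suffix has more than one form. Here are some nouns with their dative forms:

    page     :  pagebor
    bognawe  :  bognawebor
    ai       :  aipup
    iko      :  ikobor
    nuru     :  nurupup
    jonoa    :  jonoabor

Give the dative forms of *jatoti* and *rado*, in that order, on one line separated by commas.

The suffix is conditioned by the last vowel: -pup when the last vowel of the stem is a high vowel (*ai*, *nuru*); -bor when the last vowel of the stem is a non-high vowel (*page*, *bognawe*, *iko*, *jonoa*).
The last vowel of *jatoti* is /i/, which is a high vowel, so the suffix is -pup, giving *jatotipup*.
*rado* — last vowel /o/ (a non-high vowel) → -bor → *radobor*.

jatotipup, radobor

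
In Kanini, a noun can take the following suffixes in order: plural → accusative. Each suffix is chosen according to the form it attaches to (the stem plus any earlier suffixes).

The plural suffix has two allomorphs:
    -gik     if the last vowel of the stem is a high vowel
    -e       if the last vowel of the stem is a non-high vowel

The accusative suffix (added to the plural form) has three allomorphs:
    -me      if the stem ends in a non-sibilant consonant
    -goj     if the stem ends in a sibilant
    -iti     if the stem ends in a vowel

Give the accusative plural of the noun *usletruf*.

usletrufgikme

Since the last vowel of *usletruf* is /u/ (a high vowel), it takes -gik, giving *usletrufgik*.
The final sound of the plural form *usletrufgik* is /k/, which is a non-sibilant consonant, so the accusative suffix is -me, giving *usletrufgikme*.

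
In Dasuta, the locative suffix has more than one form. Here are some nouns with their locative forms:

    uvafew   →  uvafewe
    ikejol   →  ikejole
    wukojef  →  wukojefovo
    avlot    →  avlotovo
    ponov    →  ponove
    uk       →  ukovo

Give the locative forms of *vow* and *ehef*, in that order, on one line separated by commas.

vowe, ehefovo

The pattern is voicing of the final consonant: -ovo when the stem ends in a voiceless consonant (*wukojef*, *avlot*, *uk*); -e when the stem ends in a voiced consonant (*uvafew*, *ikejol*, *ponov*).
The final consonant of *vow* is /w/, which is voiced, so the suffix is -e, giving *vowe*.
*ehef*: final consonant = /f/, voiceless → -ovo → *ehefovo*.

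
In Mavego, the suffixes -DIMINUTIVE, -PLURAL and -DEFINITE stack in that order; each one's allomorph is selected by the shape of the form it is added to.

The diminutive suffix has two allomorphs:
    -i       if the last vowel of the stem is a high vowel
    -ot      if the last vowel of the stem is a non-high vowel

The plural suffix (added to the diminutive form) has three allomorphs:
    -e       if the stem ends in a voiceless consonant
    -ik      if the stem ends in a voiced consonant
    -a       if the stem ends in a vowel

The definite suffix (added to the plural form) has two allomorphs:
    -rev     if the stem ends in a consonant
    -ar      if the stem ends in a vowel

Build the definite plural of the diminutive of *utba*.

The last vowel of *utba* is /a/, which is a non-high vowel, so the diminutive suffix is -ot, giving *utbaot*.
The final sound of the diminutive form *utbaot* is /t/, which is a voiceless consonant, so the plural suffix is -e, giving *utbaote*.
The final sound of the plural form *utbaote* is /e/, which is a vowel, so the definite suffix is -ar, giving *utbaotear*.

utbaotear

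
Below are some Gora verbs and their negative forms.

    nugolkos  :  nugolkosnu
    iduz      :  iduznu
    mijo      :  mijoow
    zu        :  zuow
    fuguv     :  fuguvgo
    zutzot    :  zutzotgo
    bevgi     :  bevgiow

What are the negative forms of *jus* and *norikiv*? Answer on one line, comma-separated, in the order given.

jusnu, norikivgo

The alternation tracks the final sound of the stem — -nu when the stem ends in a sibilant (*nugolkos*, *iduz*); -go when the stem ends in a non-sibilant consonant (*fuguv*, *zutzot*); -ow when the stem ends in a vowel (*mijo*, *zu*, *bevgi*).
*jus* — final sound /s/ (a sibilant) → -nu → *jusnu*.
Since the final sound of *norikiv* is /v/ (a non-sibilant consonant), it takes -go, giving *norikivgo*.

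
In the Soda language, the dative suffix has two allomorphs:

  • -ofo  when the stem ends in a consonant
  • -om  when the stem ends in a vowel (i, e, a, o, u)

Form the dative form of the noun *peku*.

pekuom

*peku* — final sound /u/ (a vowel) → -om → *pekuom*.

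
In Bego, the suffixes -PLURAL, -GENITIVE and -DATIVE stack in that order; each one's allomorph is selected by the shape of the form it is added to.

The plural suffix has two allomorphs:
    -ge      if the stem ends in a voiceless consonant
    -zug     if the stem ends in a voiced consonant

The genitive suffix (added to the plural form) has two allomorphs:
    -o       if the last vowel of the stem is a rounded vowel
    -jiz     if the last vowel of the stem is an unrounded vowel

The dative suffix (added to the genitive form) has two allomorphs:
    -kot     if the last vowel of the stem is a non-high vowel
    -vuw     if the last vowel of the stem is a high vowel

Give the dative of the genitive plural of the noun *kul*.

kulzugokot

*kul* — final consonant /l/ (voiced) → -zug → *kulzug*.
The last vowel of the plural form *kulzug* is /u/, which is a rounded vowel, so the genitive suffix is -o, giving *kulzugo*.
The last vowel of the genitive form *kulzugo* is /o/, which is a non-high vowel, so the dative suffix is -kot, giving *kulzugokot*.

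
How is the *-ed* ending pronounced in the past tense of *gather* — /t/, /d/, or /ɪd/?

/d/

The stem *gather* ends in a voiced sound other than /d/.
The -ed suffix is realized as /ɪd/ after /t, d/; as /t/ after other voiceless consonants; and as /d/ after other voiced sounds.
So -ed on *gather* is pronounced /d/.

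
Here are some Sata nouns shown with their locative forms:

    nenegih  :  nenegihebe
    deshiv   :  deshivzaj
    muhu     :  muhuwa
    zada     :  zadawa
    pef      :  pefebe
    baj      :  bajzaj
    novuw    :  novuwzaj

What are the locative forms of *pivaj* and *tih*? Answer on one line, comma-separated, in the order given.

The pattern is voicing of the final sound: -ebe when the stem ends in a voiceless consonant (*nenegih*, *pef*); -zaj when the stem ends in a voiced consonant (*deshiv*, *baj*, *novuw*); -wa when the stem ends in a vowel (*muhu*, *zada*).
The final sound of *pivaj* is /j/, which is a voiced consonant, so the suffix is -zaj, giving *pivajzaj*.
Since the final sound of *tih* is /h/ (a voiceless consonant), it takes -ebe, giving *tihebe*.

pivajzaj, tihebe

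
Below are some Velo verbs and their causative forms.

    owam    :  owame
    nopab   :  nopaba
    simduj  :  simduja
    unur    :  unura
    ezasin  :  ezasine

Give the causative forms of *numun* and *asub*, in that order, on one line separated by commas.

numune, asuba

The suffix is conditioned by the final consonant: -e when the stem ends in a nasal (*owam*, *ezasin*); -a when the stem ends in a non-nasal consonant (*nopab*, *simduj*, *unur*).
*numun*: final consonant = /n/, a nasal → -e → *numune*.
Since the final consonant of *asub* is /b/ (non-nasal), it takes -a, giving *asuba*.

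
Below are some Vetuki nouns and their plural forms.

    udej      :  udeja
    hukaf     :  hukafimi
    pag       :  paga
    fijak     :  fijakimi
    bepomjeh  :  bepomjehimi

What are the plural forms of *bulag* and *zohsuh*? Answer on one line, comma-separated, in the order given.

bulaga, zohsuhimi

The pattern is voicing of the final consonant: -imi when the stem ends in a voiceless consonant (*hukaf*, *fijak*, *bepomjeh*); -a when the stem ends in a voiced consonant (*udej*, *pag*).
*bulag* — final consonant /g/ (voiced) → -a → *bulaga*.
*zohsuh* — final consonant /h/ (voiceless) → -imi → *zohsuhimi*.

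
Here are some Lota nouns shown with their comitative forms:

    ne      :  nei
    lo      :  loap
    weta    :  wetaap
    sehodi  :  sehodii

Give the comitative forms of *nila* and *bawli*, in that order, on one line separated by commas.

The alternation tracks the last vowel of the stem — -i when the last vowel of the stem is a front vowel (*ne*, *sehodi*); -ap when the last vowel of the stem is a back vowel (*lo*, *weta*).
The last vowel of *nila* is /a/, which is a back vowel, so the suffix is -ap, giving *nilaap*.
*bawli* — last vowel /i/ (a front vowel) → -i → *bawlii*.

nilaap, bawlii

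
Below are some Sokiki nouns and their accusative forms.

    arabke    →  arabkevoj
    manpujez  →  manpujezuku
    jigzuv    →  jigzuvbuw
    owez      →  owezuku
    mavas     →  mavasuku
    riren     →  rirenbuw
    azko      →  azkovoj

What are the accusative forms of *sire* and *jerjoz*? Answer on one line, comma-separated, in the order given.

sirevoj, jerjozuku

Looking at the final sound of each stem: -uku when the stem ends in a sibilant (*manpujez*, *owez*, *mavas*); -buw when the stem ends in a non-sibilant consonant (*jigzuv*, *riren*); -voj when the stem ends in a vowel (*arabke*, *azko*).
The final sound of *sire* is /e/, which is a vowel, so the suffix is -voj, giving *sirevoj*.
*jerjoz*: final sound = /z/, a sibilant → -uku → *jerjozuku*.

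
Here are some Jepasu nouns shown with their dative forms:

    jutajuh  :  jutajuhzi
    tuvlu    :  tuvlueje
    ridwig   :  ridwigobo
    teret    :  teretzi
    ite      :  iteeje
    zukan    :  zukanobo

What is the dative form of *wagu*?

The alternation tracks the final sound of the stem — -zi when the stem ends in a voiceless consonant (*jutajuh*, *teret*); -obo when the stem ends in a voiced consonant (*ridwig*, *zukan*); -eje when the stem ends in a vowel (*tuvlu*, *ite*).
The final sound of *wagu* is /u/, which is a vowel, so the suffix is -eje, giving *wagueje*.

wagueje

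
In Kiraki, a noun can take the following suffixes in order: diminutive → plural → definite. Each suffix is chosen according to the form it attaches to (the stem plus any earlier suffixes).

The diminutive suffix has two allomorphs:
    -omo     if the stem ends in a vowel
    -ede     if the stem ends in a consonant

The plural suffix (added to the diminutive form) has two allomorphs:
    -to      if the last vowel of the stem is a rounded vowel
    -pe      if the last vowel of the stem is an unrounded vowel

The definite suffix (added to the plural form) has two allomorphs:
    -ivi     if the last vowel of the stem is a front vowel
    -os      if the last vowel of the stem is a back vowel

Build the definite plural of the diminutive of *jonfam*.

*jonfam* — final sound /m/ (a consonant) → -ede → *jonfamede*.
The last vowel of the diminutive form *jonfamede* is /e/, which is an unrounded vowel, so the plural suffix is -pe, giving *jonfamedepe*.
Since the last vowel of the plural form *jonfamedepe* is /e/ (a front vowel), it takes -ivi, giving *jonfamedepeivi*.

jonfamedepeivi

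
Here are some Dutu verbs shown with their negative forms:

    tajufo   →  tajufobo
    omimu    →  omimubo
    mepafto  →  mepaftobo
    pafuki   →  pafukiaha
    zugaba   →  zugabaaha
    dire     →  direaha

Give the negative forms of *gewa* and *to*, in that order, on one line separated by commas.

Looking at the last vowel of each stem: -bo when the last vowel of the stem is a rounded vowel (*tajufo*, *omimu*, *mepafto*); -aha when the last vowel of the stem is an unrounded vowel (*pafuki*, *zugaba*, *dire*).
The last vowel of *gewa* is /a/, which is an unrounded vowel, so the suffix is -aha, giving *gewaaha*.
Since the last vowel of *to* is /o/ (a rounded vowel), it takes -bo, giving *tobo*.

gewaaha, tobo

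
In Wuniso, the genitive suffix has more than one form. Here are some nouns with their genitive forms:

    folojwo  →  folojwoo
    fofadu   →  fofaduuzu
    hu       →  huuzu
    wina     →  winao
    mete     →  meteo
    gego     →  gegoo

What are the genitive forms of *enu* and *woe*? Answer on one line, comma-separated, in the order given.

enuuzu, woeo

The suffix is conditioned by the last vowel: -uzu when the last vowel of the stem is a high vowel (*fofadu*, *hu*); -o when the last vowel of the stem is a non-high vowel (*folojwo*, *wina*, *mete*, *gego*).
*enu* — last vowel /u/ (a high vowel) → -uzu → *enuuzu*.
*woe* — last vowel /e/ (a non-high vowel) → -o → *woeo*.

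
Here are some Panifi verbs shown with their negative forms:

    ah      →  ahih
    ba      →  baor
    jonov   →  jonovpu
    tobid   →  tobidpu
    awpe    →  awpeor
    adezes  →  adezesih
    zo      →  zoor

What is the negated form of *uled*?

uledpu

The alternation tracks the final sound of the stem — -ih when the stem ends in a voiceless consonant (*ah*, *adezes*); -pu when the stem ends in a voiced consonant (*jonov*, *tobid*); -or when the stem ends in a vowel (*ba*, *awpe*, *zo*).
*uled* — final sound /d/ (a voiced consonant) → -pu → *uledpu*.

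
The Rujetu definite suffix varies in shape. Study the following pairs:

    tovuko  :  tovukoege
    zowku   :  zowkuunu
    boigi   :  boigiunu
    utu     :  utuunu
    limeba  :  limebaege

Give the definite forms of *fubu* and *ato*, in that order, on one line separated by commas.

The alternation tracks the last vowel of the stem — -unu when the last vowel of the stem is a high vowel (*zowku*, *boigi*, *utu*); -ege when the last vowel of the stem is a non-high vowel (*tovuko*, *limeba*).
*fubu*: last vowel = /u/, a high vowel → -unu → *fubuunu*.
*ato*: last vowel = /o/, a non-high vowel → -ege → *atoege*.

fubuunu, atoege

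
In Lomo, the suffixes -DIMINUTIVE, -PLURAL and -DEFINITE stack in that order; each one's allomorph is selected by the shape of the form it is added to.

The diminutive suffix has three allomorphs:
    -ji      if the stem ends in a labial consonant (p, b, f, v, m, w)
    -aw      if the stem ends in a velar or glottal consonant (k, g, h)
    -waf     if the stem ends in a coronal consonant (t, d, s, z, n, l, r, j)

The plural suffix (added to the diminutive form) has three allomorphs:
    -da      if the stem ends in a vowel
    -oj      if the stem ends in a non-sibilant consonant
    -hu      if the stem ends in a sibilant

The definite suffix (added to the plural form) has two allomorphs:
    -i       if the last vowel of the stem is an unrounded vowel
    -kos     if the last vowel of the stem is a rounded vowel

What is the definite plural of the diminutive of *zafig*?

Since the final consonant of *zafig* is /g/ (velar/glottal), it takes -aw, giving *zafigaw*.
The final sound of the diminutive form *zafigaw* is /w/, which is a non-sibilant consonant, so the plural suffix is -oj, giving *zafigawoj*.
The last vowel of the plural form *zafigawoj* is /o/, which is a rounded vowel, so the definite suffix is -kos, giving *zafigawojkos*.

zafigawojkos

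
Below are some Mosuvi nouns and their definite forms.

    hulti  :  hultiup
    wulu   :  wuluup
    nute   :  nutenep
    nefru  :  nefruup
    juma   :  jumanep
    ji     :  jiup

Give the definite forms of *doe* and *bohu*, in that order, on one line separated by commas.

doenep, bohuup

The alternation tracks the last vowel of the stem — -up when the last vowel of the stem is a high vowel (*hulti*, *wulu*, *nefru*, *ji*); -nep when the last vowel of the stem is a non-high vowel (*nute*, *juma*).
Since the last vowel of *doe* is /e/ (a non-high vowel), it takes -nep, giving *doenep*.
The last vowel of *bohu* is /u/, which is a high vowel, so the suffix is -up, giving *bohuup*.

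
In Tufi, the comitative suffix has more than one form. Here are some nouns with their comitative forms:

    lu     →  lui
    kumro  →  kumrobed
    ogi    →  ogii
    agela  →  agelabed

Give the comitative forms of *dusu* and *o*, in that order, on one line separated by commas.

dusui, obed

The pattern is height harmony: -i when the last vowel of the stem is a high vowel (*lu*, *ogi*); -bed when the last vowel of the stem is a non-high vowel (*kumro*, *agela*).
*dusu*: last vowel = /u/, a high vowel → -i → *dusui*.
*o*: last vowel = /o/, a non-high vowel → -bed → *obed*.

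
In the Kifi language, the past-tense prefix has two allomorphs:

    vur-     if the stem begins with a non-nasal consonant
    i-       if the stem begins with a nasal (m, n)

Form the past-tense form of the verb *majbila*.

The first consonant of *majbila* is /m/, which is a nasal, so the prefix is i-, giving *imajbila*.

imajbila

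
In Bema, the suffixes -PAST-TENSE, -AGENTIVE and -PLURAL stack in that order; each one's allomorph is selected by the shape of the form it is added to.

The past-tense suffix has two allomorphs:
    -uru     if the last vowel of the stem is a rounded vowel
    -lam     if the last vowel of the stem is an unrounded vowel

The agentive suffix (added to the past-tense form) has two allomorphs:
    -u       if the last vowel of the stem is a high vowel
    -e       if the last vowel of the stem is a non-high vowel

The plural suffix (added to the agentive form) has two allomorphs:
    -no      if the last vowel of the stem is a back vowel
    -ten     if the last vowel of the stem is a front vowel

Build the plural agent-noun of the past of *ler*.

lerlameten

*ler*: last vowel = /e/, an unrounded vowel → -lam → *lerlam*.
The past-tense form *lerlam*: last vowel = /a/, a non-high vowel → -e → *lerlame*.
The agentive form *lerlame* — last vowel /e/ (a front vowel) → -ten → *lerlameten*.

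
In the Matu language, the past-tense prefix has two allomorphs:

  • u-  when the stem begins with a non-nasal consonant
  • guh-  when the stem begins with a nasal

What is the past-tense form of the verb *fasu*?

ufasu

The first consonant of *fasu* is /f/, which is non-nasal, so the prefix is u-, giving *ufasu*.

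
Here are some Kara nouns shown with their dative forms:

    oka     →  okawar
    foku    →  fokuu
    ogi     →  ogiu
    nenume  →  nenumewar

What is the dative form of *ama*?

amawar

Looking at the last vowel of each stem: -u when the last vowel of the stem is a high vowel (*foku*, *ogi*); -war when the last vowel of the stem is a non-high vowel (*oka*, *nenume*).
The last vowel of *ama* is /a/, which is a non-high vowel, so the suffix is -war, giving *amawar*.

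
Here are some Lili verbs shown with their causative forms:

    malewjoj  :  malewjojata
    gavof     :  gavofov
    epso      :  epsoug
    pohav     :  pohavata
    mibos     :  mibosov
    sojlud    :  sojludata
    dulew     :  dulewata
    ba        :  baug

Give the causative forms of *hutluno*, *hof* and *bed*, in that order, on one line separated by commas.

hutlunoug, hofov, bedata

The suffix is conditioned by the final sound: -ov when the stem ends in a voiceless consonant (*gavof*, *mibos*); -ata when the stem ends in a voiced consonant (*malewjoj*, *pohav*, *sojlud*, *dulew*); -ug when the stem ends in a vowel (*epso*, *ba*).
The final sound of *hutluno* is /o/, which is a vowel, so the suffix is -ug, giving *hutlunoug*.
The final sound of *hof* is /f/, which is a voiceless consonant, so the suffix is -ov, giving *hofov*.
Since the final sound of *bed* is /d/ (a voiced consonant), it takes -ata, giving *bedata*.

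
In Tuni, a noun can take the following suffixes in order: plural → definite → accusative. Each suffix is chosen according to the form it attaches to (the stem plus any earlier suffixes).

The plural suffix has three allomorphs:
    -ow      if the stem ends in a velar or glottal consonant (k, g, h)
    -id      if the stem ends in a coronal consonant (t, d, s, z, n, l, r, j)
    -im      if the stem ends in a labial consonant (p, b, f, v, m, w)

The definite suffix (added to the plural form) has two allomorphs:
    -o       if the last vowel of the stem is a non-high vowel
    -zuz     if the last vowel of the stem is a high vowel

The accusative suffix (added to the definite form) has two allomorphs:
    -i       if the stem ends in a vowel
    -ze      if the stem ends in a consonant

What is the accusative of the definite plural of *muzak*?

muzakowoi

*muzak*: final consonant = /k/, velar/glottal → -ow → *muzakow*.
The plural form *muzakow* — last vowel /o/ (a non-high vowel) → -o → *muzakowo*.
The final sound of the definite form *muzakowo* is /o/, which is a vowel, so the accusative suffix is -i, giving *muzakowoi*.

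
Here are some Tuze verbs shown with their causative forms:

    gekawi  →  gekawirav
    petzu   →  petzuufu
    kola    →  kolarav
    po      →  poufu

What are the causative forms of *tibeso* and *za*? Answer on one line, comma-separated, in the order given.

The alternation tracks the last vowel of the stem — -ufu when the last vowel of the stem is a rounded vowel (*petzu*, *po*); -rav when the last vowel of the stem is an unrounded vowel (*gekawi*, *kola*).
Since the last vowel of *tibeso* is /o/ (a rounded vowel), it takes -ufu, giving *tibesoufu*.
Since the last vowel of *za* is /a/ (an unrounded vowel), it takes -rav, giving *zarav*.

tibesoufu, zarav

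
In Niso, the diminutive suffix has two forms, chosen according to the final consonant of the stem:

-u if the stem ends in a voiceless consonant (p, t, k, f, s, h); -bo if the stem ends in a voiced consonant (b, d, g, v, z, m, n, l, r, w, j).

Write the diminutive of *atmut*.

The final consonant of *atmut* is /t/, which is voiceless, so the suffix is -u, giving *atmutu*.

atmutu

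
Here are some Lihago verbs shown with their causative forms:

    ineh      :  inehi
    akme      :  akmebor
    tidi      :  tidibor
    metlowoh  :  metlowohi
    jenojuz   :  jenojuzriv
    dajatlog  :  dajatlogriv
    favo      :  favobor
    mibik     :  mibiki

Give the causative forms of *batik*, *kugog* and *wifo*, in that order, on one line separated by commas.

batiki, kugogriv, wifobor

Looking at the final sound of each stem: -i when the stem ends in a voiceless consonant (*ineh*, *metlowoh*, *mibik*); -riv when the stem ends in a voiced consonant (*jenojuz*, *dajatlog*); -bor when the stem ends in a vowel (*akme*, *tidi*, *favo*).
Since the final sound of *batik* is /k/ (a voiceless consonant), it takes -i, giving *batiki*.
The final sound of *kugog* is /g/, which is a voiced consonant, so the suffix is -riv, giving *kugogriv*.
The final sound of *wifo* is /o/, which is a vowel, so the suffix is -bor, giving *wifobor*.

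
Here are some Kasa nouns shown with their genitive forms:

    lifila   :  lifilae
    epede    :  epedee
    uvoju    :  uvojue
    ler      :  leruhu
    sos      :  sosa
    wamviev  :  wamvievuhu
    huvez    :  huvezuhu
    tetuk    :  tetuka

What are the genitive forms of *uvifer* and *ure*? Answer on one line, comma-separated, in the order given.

uviferuhu, uree

Looking at the final sound of each stem: -a when the stem ends in a voiceless consonant (*sos*, *tetuk*); -uhu when the stem ends in a voiced consonant (*ler*, *wamviev*, *huvez*); -e when the stem ends in a vowel (*lifila*, *epede*, *uvoju*).
*uvifer* — final sound /r/ (a voiced consonant) → -uhu → *uviferuhu*.
Since the final sound of *ure* is /e/ (a vowel), it takes -e, giving *uree*.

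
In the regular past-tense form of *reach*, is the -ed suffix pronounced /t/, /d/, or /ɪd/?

/t/

The stem *reach* ends in a voiceless consonant other than /t/.
The -ed suffix is realized as /ɪd/ after /t, d/; as /t/ after other voiceless consonants; and as /d/ after other voiced sounds.
So -ed on *reach* is pronounced /t/.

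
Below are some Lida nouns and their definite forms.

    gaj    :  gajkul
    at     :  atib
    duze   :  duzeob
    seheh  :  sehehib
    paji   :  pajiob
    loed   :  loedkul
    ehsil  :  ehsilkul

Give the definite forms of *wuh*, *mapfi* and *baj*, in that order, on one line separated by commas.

wuhib, mapfiob, bajkul

The pattern is voicing of the final sound: -ib when the stem ends in a voiceless consonant (*at*, *seheh*); -kul when the stem ends in a voiced consonant (*gaj*, *loed*, *ehsil*); -ob when the stem ends in a vowel (*duze*, *paji*).
*wuh* — final sound /h/ (a voiceless consonant) → -ib → *wuhib*.
*mapfi* — final sound /i/ (a vowel) → -ob → *mapfiob*.
The final sound of *baj* is /j/, which is a voiced consonant, so the suffix is -kul, giving *bajkul*.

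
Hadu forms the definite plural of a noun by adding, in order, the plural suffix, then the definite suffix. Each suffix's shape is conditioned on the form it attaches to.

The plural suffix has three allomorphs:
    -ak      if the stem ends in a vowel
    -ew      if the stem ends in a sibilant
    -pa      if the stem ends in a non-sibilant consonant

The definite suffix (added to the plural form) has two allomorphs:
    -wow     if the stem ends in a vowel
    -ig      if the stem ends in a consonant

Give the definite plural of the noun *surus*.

surusewig

*surus* — final sound /s/ (a sibilant) → -ew → *surusew*.
Since the final sound of the plural form *surusew* is /w/ (a consonant), it takes -ig, giving *surusewig*.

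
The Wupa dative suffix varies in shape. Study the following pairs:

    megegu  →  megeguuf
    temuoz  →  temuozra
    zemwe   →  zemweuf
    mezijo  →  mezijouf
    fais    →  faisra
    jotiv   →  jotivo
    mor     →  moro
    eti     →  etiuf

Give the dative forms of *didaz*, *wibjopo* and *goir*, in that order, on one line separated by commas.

Looking at the final sound of each stem: -ra when the stem ends in a sibilant (*temuoz*, *fais*); -o when the stem ends in a non-sibilant consonant (*jotiv*, *mor*); -uf when the stem ends in a vowel (*megegu*, *zemwe*, *mezijo*, *eti*).
The final sound of *didaz* is /z/, which is a sibilant, so the suffix is -ra, giving *didazra*.
*wibjopo* — final sound /o/ (a vowel) → -uf → *wibjopouf*.
*goir* — final sound /r/ (a non-sibilant consonant) → -o → *goiro*.

didazra, wibjopouf, goiro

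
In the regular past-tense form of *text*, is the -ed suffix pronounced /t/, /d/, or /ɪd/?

The stem *text* ends in /t/ or /d/.
The -ed suffix is realized as /ɪd/ after /t, d/; as /t/ after other voiceless consonants; and as /d/ after other voiced sounds.
So -ed on *text* is pronounced /ɪd/.

/ɪd/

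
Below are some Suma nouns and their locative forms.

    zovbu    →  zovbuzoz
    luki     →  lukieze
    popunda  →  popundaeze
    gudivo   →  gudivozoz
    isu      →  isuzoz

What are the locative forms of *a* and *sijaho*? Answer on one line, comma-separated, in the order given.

The suffix is conditioned by the last vowel: -zoz when the last vowel of the stem is a rounded vowel (*zovbu*, *gudivo*, *isu*); -eze when the last vowel of the stem is an unrounded vowel (*luki*, *popunda*).
*a* — last vowel /a/ (an unrounded vowel) → -eze → *aeze*.
Since the last vowel of *sijaho* is /o/ (a rounded vowel), it takes -zoz, giving *sijahozoz*.

aeze, sijahozoz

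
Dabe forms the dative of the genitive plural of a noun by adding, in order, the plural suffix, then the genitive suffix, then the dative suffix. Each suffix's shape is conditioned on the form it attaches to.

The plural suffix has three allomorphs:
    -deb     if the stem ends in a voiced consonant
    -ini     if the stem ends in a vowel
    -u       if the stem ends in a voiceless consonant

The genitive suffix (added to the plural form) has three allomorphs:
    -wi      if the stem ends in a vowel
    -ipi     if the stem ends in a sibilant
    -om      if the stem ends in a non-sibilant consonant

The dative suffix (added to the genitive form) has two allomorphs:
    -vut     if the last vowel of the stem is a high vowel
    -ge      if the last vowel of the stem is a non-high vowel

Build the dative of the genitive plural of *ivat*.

ivatuwivut

*ivat* — final sound /t/ (a voiceless consonant) → -u → *ivatu*.
The final sound of the plural form *ivatu* is /u/, which is a vowel, so the genitive suffix is -wi, giving *ivatuwi*.
The genitive form *ivatuwi*: last vowel = /i/, a high vowel → -vut → *ivatuwivut*.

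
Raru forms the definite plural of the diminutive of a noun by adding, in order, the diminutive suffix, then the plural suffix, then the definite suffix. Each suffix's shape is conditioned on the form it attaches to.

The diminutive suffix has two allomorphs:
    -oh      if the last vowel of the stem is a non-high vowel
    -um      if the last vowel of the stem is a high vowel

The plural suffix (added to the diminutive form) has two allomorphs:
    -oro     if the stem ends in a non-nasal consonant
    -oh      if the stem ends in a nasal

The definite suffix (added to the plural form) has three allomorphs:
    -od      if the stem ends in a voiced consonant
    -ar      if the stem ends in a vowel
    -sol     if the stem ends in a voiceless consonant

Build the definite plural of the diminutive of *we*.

weohoroar

The last vowel of *we* is /e/, which is a non-high vowel, so the diminutive suffix is -oh, giving *weoh*.
The diminutive form *weoh*: final consonant = /h/, non-nasal → -oro → *weohoro*.
The plural form *weohoro* — final sound /o/ (a vowel) → -ar → *weohoroar*.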